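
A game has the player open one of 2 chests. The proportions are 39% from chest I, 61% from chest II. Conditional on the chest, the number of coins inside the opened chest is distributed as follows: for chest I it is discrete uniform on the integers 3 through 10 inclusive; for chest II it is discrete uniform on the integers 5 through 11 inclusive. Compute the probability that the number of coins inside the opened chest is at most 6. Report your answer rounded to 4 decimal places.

0.3693

Conditional on each chest, P(X ≤ 6): I: 0.5; II: 0.285714.
By total probability, P(X ≤ 6) = 0.39·0.5 + 0.61·0.285714 = 0.369286.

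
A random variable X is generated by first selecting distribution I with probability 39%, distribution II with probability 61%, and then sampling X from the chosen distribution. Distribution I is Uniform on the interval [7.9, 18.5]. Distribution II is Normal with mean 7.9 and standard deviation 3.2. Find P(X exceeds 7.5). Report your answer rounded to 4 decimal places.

Conditional on each component, P(X > 7.5): I: 1; II: 0.549738.
By total probability, P(X > 7.5) = 0.39·1 + 0.61·0.549738 = 0.72534.

0.7253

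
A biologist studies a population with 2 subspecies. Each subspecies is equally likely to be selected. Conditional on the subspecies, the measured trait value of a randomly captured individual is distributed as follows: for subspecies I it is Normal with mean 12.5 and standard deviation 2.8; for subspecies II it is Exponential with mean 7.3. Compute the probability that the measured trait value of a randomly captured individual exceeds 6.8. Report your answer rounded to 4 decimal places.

Conditional on each subspecies, P(X > 6.8): I: 0.97911; II: 0.39396.
By total probability, P(X > 6.8) = 0.5·0.97911 + 0.5·0.39396 = 0.686535.

0.6865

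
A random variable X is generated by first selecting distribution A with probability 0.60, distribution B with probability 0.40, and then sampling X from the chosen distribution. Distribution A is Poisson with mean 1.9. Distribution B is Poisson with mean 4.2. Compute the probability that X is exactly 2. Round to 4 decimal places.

0.2149

Conditional on each component, P(X = 2): A: 0.269971; B: 0.132261.
By total probability, P(X = 2) = 0.6·0.269971 + 0.4·0.132261 = 0.214887.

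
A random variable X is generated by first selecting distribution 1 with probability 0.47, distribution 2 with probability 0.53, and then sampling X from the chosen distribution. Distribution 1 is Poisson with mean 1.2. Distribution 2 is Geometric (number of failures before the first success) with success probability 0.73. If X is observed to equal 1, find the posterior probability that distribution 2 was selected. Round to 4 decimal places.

Likelihoods P(X=1 | ·): 1: 0.361433; 2: 0.1971.
Posterior ∝ prior × likelihood. Numerator for 2: 0.53·0.1971 = 0.104463.
Normalizing constant: 0.47·0.361433 + 0.53·0.1971 = 0.274337.
P(2 | observation) = 0.104463 / 0.274337 = 0.380784.

0.3808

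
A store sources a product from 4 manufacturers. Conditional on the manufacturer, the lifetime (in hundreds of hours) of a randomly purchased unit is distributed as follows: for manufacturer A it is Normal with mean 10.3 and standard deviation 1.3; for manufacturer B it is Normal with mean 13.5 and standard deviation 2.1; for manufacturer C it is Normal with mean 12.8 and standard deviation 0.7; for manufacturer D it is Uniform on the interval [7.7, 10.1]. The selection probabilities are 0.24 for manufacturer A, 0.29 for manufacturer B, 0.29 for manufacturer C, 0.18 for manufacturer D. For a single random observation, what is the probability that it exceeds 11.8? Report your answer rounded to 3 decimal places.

0.527

Conditional on each manufacturer, P(X > 11.8): A: 0.124282; B: 0.790893; C: 0.923436; D: 0.
By total probability, P(X > 11.8) = 0.24·0.124282 + 0.29·0.790893 + 0.29·0.923436 + 0.18·0 = 0.526983.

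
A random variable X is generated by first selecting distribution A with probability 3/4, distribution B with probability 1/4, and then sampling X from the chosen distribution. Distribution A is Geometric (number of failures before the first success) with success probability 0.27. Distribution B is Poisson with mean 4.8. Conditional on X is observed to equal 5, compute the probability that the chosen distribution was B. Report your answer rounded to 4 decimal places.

0.5100

Likelihoods P(X=5 | ·): A: 0.0559729; B: 0.174748.
Posterior ∝ prior × likelihood. Numerator for B: 0.25·0.174748 = 0.0436869.
Normalizing constant: 0.75·0.0559729 + 0.25·0.174748 = 0.0856666.
P(B | observation) = 0.0436869 / 0.0856666 = 0.509964.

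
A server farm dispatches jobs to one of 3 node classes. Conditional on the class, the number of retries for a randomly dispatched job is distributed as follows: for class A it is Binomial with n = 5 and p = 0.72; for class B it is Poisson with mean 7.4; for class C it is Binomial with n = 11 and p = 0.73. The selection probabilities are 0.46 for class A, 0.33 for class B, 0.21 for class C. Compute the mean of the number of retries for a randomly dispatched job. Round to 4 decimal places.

Component means — A: 3.6; B: 7.4; C: 8.03.
E[X] = 0.46·3.6 + 0.33·7.4 + 0.21·8.03 = 5.7843.

5.7843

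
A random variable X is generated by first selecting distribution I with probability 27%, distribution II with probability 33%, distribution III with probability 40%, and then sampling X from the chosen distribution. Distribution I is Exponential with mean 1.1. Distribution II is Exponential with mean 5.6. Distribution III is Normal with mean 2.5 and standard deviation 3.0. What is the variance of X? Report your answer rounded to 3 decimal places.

Per component, I: μ=1.1, E[X²]=2.42; II: μ=5.6, E[X²]=62.72; III: μ=2.5, E[X²]=15.25.
E[X] = 0.27·1.1 + 0.33·5.6 + 0.4·2.5 = 3.145.
E[X²] = 0.27·2.42 + 0.33·62.72 + 0.4·15.25 = 27.451.
Var(X) = E[X²] − (E[X])² = 27.451 − 9.89103 = 17.56.

17.560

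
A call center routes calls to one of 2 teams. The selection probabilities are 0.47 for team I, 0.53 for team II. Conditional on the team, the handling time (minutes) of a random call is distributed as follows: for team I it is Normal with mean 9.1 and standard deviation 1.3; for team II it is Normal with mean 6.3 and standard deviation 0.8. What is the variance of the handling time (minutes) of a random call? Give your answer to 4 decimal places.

Per component, I: μ=9.1, E[X²]=84.5; II: μ=6.3, E[X²]=40.33.
E[X] = 0.47·9.1 + 0.53·6.3 = 7.616.
E[X²] = 0.47·84.5 + 0.53·40.33 = 61.0899.
Var(X) = E[X²] − (E[X])² = 61.0899 − 58.0035 = 3.08644.

3.0864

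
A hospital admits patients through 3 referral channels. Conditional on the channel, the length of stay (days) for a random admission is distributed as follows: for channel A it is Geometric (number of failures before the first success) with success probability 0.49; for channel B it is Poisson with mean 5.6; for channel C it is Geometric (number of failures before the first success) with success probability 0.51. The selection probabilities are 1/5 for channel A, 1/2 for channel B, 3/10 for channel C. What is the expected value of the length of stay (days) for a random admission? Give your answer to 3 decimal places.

3.296

Component means — A: 1.04082; B: 5.6; C: 0.960784.
E[X] = 0.2·1.04082 + 0.5·5.6 + 0.3·0.960784 = 3.2964.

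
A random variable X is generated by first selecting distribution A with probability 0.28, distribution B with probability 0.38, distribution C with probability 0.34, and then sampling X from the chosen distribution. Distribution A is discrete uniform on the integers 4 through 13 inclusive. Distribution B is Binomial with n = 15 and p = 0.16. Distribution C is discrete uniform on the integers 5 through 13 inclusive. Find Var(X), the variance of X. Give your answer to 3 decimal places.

Per component, A: μ=8.5, E[X²]=80.5; B: μ=2.4, E[X²]=7.776; C: μ=9, E[X²]=87.6667.
E[X] = 0.28·8.5 + 0.38·2.4 + 0.34·9 = 6.352.
E[X²] = 0.28·80.5 + 0.38·7.776 + 0.34·87.6667 = 55.3015.
Var(X) = E[X²] − (E[X])² = 55.3015 − 40.3479 = 14.9536.

14.954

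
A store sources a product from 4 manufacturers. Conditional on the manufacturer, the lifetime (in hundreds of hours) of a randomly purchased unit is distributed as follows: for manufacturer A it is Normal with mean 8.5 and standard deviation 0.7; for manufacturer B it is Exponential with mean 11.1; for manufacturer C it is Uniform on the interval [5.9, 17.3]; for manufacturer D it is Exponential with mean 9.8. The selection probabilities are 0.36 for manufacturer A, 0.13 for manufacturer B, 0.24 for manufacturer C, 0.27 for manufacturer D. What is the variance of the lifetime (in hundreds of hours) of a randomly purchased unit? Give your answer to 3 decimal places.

46.312

Per component, A: μ=8.5, E[X²]=72.74; B: μ=11.1, E[X²]=246.42; C: μ=11.6, E[X²]=145.39; D: μ=9.8, E[X²]=192.08.
E[X] = 0.36·8.5 + 0.13·11.1 + 0.24·11.6 + 0.27·9.8 = 9.933.
E[X²] = 0.36·72.74 + 0.13·246.42 + 0.24·145.39 + 0.27·192.08 = 144.976.
Var(X) = E[X²] − (E[X])² = 144.976 − 98.6645 = 46.3117.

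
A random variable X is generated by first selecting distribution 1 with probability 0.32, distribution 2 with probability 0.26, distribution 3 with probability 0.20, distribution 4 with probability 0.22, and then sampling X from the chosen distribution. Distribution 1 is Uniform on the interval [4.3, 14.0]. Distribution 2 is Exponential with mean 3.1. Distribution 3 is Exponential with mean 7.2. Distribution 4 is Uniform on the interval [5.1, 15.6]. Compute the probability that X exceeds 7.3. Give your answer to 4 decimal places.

Conditional on each component, P(X > 7.3): 1: 0.690722; 2: 0.0949088; 3: 0.362805; 4: 0.790476.
By total probability, P(X > 7.3) = 0.32·0.690722 + 0.26·0.0949088 + 0.2·0.362805 + 0.22·0.790476 = 0.492173.

0.4922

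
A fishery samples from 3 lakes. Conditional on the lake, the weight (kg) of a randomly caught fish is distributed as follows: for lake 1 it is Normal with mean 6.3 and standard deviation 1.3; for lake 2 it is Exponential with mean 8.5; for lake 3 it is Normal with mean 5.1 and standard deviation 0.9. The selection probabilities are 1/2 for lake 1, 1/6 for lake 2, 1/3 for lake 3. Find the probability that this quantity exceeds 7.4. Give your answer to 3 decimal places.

0.171

Conditional on each lake, P(X > 7.4): 1: 0.198733; 2: 0.418705; 3: 0.00530092.
By total probability, P(X > 7.4) = 0.5·0.198733 + 0.166667·0.418705 + 0.333333·0.00530092 = 0.170918.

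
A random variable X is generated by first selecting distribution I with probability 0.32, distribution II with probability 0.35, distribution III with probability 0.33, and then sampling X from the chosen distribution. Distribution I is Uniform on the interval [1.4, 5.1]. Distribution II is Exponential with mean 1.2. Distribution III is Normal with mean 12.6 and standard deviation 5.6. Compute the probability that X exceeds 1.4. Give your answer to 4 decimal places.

Conditional on each component, P(X > 1.4): I: 1; II: 0.311403; III: 0.97725.
By total probability, P(X > 1.4) = 0.32·1 + 0.35·0.311403 + 0.33·0.97725 = 0.751484.

0.7515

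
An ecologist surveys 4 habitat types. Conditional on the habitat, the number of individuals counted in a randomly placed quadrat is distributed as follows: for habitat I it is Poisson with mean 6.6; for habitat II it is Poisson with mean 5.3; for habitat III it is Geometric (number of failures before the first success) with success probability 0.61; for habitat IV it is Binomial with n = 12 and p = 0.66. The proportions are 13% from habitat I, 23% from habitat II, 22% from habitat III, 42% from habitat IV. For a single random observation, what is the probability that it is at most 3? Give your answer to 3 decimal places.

0.282

Conditional on each habitat, P(X ≤ 3): I: 0.105151; II: 0.22541; III: 0.976866; IV: 0.00449177.
By total probability, P(X ≤ 3) = 0.13·0.105151 + 0.23·0.22541 + 0.22·0.976866 + 0.42·0.00449177 = 0.282311.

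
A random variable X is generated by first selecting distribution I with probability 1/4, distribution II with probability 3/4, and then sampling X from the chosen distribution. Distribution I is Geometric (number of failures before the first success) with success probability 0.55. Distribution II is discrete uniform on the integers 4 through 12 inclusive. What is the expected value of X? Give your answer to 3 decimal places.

6.205

Component means — I: 0.818182; II: 8.
E[X] = 0.25·0.818182 + 0.75·8 = 6.20455.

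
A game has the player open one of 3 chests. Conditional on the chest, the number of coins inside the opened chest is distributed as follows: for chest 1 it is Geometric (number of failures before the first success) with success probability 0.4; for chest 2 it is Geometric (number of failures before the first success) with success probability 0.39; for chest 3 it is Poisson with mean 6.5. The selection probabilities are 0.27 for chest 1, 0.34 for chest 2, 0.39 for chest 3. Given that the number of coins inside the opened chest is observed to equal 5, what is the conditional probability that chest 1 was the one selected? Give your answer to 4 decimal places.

Likelihoods P(X=5 | ·): 1: 0.031104; 2: 0.0329393; 3: 0.145369.
Posterior ∝ prior × likelihood. Numerator for 1: 0.27·0.031104 = 0.00839808.
Normalizing constant: 0.27·0.031104 + 0.34·0.0329393 + 0.39·0.145369 = 0.0762913.
P(1 | observation) = 0.00839808 / 0.0762913 = 0.110079.

0.1101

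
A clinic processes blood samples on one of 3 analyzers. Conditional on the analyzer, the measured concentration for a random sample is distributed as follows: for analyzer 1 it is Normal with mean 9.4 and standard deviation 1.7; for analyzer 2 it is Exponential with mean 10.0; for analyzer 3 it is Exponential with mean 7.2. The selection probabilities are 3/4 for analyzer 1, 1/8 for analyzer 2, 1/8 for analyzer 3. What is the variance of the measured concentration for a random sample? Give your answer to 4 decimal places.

Per component, 1: μ=9.4, E[X²]=91.25; 2: μ=10, E[X²]=200; 3: μ=7.2, E[X²]=103.68.
E[X] = 0.75·9.4 + 0.125·10 + 0.125·7.2 = 9.2.
E[X²] = 0.75·91.25 + 0.125·200 + 0.125·103.68 = 106.398.
Var(X) = E[X²] − (E[X])² = 106.398 − 84.64 = 21.7575.

21.7575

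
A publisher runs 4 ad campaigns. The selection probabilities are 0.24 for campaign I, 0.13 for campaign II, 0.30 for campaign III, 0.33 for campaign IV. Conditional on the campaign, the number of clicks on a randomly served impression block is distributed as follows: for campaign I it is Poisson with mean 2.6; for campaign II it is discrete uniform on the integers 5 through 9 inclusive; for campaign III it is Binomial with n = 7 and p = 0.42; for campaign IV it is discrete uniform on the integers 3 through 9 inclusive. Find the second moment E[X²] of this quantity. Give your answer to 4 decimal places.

25.1810

For each component E[X²] = Var + (mean)², giving I: 9.36; II: 51; III: 10.3488; IV: 40.
Overall E[X²] = 0.24·9.36 + 0.13·51 + 0.3·10.3488 + 0.33·40 = 25.181.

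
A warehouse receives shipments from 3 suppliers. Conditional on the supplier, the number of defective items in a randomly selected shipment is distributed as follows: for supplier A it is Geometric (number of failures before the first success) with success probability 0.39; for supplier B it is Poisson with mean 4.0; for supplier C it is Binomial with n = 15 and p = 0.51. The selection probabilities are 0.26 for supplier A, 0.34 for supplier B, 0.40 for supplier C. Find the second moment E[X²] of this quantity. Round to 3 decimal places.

33.387

For each component E[X²] = Var + (mean)², giving A: 6.45694; B: 20; C: 62.271.
Overall E[X²] = 0.26·6.45694 + 0.34·20 + 0.4·62.271 = 33.3872.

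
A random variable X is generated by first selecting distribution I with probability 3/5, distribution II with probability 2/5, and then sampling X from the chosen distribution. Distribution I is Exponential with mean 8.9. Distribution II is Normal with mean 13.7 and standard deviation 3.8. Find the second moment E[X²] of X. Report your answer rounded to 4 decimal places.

175.9040

For each component E[X²] = Var + (mean)², giving I: 158.42; II: 202.13.
Overall E[X²] = 0.6·158.42 + 0.4·202.13 = 175.904.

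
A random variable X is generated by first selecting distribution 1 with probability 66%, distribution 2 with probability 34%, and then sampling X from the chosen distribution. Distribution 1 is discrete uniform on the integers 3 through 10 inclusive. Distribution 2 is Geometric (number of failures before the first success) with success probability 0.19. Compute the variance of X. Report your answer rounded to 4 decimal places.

Per component, 1: μ=6.5, E[X²]=47.5; 2: μ=4.26316, E[X²]=40.6122.
E[X] = 0.66·6.5 + 0.34·4.26316 = 5.73947.
E[X²] = 0.66·47.5 + 0.34·40.6122 = 45.1581.
Var(X) = E[X²] − (E[X])² = 45.1581 − 32.9416 = 12.2166.

12.2166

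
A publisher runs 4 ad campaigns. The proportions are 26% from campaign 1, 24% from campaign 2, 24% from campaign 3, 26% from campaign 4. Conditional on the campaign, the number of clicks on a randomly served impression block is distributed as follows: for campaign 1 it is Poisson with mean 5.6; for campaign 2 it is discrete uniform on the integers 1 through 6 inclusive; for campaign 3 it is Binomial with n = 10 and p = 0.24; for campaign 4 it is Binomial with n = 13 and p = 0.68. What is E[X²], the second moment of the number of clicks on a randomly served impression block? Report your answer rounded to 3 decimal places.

For each component E[X²] = Var + (mean)², giving 1: 36.96; 2: 15.1667; 3: 7.584; 4: 80.9744.
Overall E[X²] = 0.26·36.96 + 0.24·15.1667 + 0.24·7.584 + 0.26·80.9744 = 36.1231.

36.123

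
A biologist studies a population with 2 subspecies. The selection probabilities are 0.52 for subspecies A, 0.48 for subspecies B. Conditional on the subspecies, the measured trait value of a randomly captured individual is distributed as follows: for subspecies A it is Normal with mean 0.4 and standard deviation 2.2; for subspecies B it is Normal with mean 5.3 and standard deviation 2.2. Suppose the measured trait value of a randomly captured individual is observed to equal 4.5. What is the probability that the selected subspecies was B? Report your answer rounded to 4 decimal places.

Likelihoods f(4.5 | ·): A: 0.0319378; B: 0.169736.
Posterior ∝ prior × likelihood. Numerator for B: 0.48·0.169736 = 0.0814732.
Normalizing constant: 0.52·0.0319378 + 0.48·0.169736 = 0.0980809.
P(B | observation) = 0.0814732 / 0.0980809 = 0.830674.

0.8307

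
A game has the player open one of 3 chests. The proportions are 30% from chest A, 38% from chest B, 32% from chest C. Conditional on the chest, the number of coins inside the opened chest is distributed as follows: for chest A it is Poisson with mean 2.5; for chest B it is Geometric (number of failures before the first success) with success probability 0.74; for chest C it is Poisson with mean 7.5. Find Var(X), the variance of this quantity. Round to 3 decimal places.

Per component, A: μ=2.5, E[X²]=8.75; B: μ=0.351351, E[X²]=0.598247; C: μ=7.5, E[X²]=63.75.
E[X] = 0.3·2.5 + 0.38·0.351351 + 0.32·7.5 = 3.28351.
E[X²] = 0.3·8.75 + 0.38·0.598247 + 0.32·63.75 = 23.2523.
Var(X) = E[X²] − (E[X])² = 23.2523 − 10.7815 = 12.4709.

12.471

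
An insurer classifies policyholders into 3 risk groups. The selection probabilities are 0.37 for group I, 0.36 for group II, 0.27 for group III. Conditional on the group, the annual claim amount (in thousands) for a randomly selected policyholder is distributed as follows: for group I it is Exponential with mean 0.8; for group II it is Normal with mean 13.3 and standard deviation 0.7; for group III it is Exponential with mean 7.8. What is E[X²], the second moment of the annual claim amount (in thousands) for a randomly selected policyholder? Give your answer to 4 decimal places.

For each component E[X²] = Var + (mean)², giving I: 1.28; II: 177.38; III: 121.68.
Overall E[X²] = 0.37·1.28 + 0.36·177.38 + 0.27·121.68 = 97.184.

97.1840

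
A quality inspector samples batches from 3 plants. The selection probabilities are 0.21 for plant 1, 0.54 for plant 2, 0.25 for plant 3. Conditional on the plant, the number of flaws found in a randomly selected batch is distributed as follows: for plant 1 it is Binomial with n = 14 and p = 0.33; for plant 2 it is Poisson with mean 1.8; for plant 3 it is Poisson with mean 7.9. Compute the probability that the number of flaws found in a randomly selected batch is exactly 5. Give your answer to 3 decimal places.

Conditional on each plant, P(X = 5): 1: 0.213161; 2: 0.0260286; 3: 0.0950666.
By total probability, P(X = 5) = 0.21·0.213161 + 0.54·0.0260286 + 0.25·0.0950666 = 0.0825858.

0.083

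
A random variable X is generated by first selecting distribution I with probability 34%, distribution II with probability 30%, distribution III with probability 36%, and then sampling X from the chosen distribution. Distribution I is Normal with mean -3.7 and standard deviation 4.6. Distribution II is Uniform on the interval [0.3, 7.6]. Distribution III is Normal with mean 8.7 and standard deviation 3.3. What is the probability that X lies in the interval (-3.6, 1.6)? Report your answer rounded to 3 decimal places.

0.184

Conditional on each component, P(-3.6 < X < 1.6): I: 0.366703; II: 0.178082; III: 0.015621.
By total probability, P(-3.6 < X < 1.6) = 0.34·0.366703 + 0.3·0.178082 + 0.36·0.015621 = 0.183727.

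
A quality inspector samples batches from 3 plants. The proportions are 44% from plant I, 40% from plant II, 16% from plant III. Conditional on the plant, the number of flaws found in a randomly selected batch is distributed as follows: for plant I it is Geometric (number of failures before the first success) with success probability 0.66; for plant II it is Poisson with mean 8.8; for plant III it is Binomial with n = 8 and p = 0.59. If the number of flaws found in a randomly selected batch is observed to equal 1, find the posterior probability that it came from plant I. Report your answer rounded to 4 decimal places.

Likelihoods P(X=1 | ·): I: 0.2244; II: 0.00132645; III: 0.0091924.
Posterior ∝ prior × likelihood. Numerator for I: 0.44·0.2244 = 0.098736.
Normalizing constant: 0.44·0.2244 + 0.4·0.00132645 + 0.16·0.0091924 = 0.100737.
P(I | observation) = 0.098736 / 0.100737 = 0.980133.

0.9801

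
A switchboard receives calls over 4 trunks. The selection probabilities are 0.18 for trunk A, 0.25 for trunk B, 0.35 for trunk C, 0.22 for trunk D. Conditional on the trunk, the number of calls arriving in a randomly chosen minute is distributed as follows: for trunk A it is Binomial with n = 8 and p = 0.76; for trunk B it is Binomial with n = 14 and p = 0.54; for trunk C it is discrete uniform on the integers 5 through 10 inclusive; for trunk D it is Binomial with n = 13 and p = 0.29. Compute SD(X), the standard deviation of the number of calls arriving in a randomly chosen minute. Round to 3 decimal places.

2.245

Per component, A: μ=6.08, E[X²]=38.4256; B: μ=7.56, E[X²]=60.6312; C: μ=7.5, E[X²]=59.1667; D: μ=3.77, E[X²]=16.8896.
E[X] = 0.18·6.08 + 0.25·7.56 + 0.35·7.5 + 0.22·3.77 = 6.4388.
E[X²] = 0.18·38.4256 + 0.25·60.6312 + 0.35·59.1667 + 0.22·16.8896 = 46.4985.
Var(X) = E[X²] − (E[X])² = 46.4985 − 41.4581 = 5.04031.
SD(X) = √5.04031 = 2.24506.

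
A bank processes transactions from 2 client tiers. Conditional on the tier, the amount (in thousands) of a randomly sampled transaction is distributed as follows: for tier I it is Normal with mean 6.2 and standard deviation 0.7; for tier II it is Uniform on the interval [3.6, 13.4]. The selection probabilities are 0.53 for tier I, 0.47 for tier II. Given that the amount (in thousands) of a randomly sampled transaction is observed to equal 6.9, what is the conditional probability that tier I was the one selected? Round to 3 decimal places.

0.793

Likelihoods f(6.9 | ·): I: 0.345672; II: 0.102041.
Posterior ∝ prior × likelihood. Numerator for I: 0.53·0.345672 = 0.183206.
Normalizing constant: 0.53·0.345672 + 0.47·0.102041 = 0.231166.
P(I | observation) = 0.183206 / 0.231166 = 0.792533.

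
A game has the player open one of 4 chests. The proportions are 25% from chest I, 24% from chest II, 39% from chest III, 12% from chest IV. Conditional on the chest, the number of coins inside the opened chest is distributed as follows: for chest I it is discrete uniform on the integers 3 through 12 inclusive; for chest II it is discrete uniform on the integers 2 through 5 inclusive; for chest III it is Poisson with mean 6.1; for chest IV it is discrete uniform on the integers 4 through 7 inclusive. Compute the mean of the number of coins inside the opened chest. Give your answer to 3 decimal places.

Component means — I: 7.5; II: 3.5; III: 6.1; IV: 5.5.
E[X] = 0.25·7.5 + 0.24·3.5 + 0.39·6.1 + 0.12·5.5 = 5.754.

5.754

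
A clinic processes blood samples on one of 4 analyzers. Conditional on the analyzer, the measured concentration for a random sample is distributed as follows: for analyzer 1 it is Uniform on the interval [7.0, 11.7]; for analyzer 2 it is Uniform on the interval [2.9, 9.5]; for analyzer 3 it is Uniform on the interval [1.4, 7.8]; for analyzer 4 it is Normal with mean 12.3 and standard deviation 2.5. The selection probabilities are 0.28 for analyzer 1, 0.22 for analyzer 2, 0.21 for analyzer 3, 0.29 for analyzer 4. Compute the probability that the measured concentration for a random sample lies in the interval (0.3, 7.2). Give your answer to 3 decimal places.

0.352

Conditional on each analyzer, P(0.3 < X < 7.2): 1: 0.0425532; 2: 0.651515; 3: 0.90625; 4: 0.0206744.
By total probability, P(0.3 < X < 7.2) = 0.28·0.0425532 + 0.22·0.651515 + 0.21·0.90625 + 0.29·0.0206744 = 0.351556.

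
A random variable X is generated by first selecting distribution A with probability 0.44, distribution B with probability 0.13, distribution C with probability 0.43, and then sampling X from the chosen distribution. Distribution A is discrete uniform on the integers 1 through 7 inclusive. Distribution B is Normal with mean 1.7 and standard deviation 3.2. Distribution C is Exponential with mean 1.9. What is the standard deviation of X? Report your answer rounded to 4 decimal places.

2.4047

Per component, A: μ=4, E[X²]=20; B: μ=1.7, E[X²]=13.13; C: μ=1.9, E[X²]=7.22.
E[X] = 0.44·4 + 0.13·1.7 + 0.43·1.9 = 2.798.
E[X²] = 0.44·20 + 0.13·13.13 + 0.43·7.22 = 13.6115.
Var(X) = E[X²] − (E[X])² = 13.6115 − 7.8288 = 5.7827.
SD(X) = √5.7827 = 2.40472.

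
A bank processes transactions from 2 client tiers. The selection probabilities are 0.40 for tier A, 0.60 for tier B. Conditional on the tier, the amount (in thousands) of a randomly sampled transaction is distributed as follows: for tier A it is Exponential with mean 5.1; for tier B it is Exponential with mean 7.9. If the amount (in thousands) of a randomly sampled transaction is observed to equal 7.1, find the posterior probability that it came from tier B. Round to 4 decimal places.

Likelihoods f(7.1 | ·): A: 0.0487331; B: 0.0515297.
Posterior ∝ prior × likelihood. Numerator for B: 0.6·0.0515297 = 0.0309178.
Normalizing constant: 0.4·0.0487331 + 0.6·0.0515297 = 0.050411.
P(B | observation) = 0.0309178 / 0.050411 = 0.613314.

0.6133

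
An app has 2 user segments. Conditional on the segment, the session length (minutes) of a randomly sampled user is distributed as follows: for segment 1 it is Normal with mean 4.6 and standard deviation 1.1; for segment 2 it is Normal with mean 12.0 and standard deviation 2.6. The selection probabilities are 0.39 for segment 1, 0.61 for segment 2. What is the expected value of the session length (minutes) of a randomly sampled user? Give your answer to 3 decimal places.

Component means — 1: 4.6; 2: 12.
E[X] = 0.39·4.6 + 0.61·12 = 9.114.

9.114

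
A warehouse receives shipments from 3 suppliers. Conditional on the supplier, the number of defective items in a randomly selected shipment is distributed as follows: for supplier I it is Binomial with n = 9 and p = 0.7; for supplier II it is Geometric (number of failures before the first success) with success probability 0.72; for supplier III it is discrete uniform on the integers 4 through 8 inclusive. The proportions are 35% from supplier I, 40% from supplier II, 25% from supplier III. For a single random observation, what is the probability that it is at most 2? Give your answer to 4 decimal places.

Conditional on each supplier, P(X ≤ 2): I: 0.00429089; II: 0.978048; III: 0.
By total probability, P(X ≤ 2) = 0.35·0.00429089 + 0.4·0.978048 + 0.25·0 = 0.392721.

0.3927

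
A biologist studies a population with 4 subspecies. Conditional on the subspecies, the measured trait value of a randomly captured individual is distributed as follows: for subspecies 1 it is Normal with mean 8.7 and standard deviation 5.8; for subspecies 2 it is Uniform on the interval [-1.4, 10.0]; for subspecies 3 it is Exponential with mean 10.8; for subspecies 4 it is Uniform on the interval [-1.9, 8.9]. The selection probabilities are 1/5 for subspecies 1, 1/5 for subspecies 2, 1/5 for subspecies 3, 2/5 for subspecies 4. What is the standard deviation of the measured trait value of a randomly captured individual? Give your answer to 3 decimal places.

6.725

Per component, 1: μ=8.7, E[X²]=109.33; 2: μ=4.3, E[X²]=29.32; 3: μ=10.8, E[X²]=233.28; 4: μ=3.5, E[X²]=21.97.
E[X] = 0.2·8.7 + 0.2·4.3 + 0.2·10.8 + 0.4·3.5 = 6.16.
E[X²] = 0.2·109.33 + 0.2·29.32 + 0.2·233.28 + 0.4·21.97 = 83.174.
Var(X) = E[X²] − (E[X])² = 83.174 − 37.9456 = 45.2284.
SD(X) = √45.2284 = 6.72521.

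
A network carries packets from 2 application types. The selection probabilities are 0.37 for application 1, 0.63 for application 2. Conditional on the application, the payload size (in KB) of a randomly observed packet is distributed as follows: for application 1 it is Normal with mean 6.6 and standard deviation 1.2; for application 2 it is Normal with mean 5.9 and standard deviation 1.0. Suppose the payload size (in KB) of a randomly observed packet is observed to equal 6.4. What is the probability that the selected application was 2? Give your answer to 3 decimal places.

0.646

Likelihoods f(6.4 | ·): 1: 0.327866; 2: 0.352065.
Posterior ∝ prior × likelihood. Numerator for 2: 0.63·0.352065 = 0.221801.
Normalizing constant: 0.37·0.327866 + 0.63·0.352065 = 0.343112.
P(2 | observation) = 0.221801 / 0.343112 = 0.64644.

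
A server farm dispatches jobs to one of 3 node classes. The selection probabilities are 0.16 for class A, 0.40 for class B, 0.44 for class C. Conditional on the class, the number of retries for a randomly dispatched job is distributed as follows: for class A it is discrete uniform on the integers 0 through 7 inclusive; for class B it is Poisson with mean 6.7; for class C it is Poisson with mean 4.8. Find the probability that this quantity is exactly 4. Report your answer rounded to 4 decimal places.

0.1414

Conditional on each class, P(X = 4): A: 0.125; B: 0.103351; C: 0.182029.
By total probability, P(X = 4) = 0.16·0.125 + 0.4·0.103351 + 0.44·0.182029 = 0.141433.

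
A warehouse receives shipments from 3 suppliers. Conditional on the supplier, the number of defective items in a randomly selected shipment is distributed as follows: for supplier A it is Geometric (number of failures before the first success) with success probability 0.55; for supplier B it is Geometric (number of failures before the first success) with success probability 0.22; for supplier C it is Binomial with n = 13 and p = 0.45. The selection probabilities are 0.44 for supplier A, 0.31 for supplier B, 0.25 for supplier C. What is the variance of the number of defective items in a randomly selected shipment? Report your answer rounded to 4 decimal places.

10.6660

Per component, A: μ=0.818182, E[X²]=2.15702; B: μ=3.54545, E[X²]=28.686; C: μ=5.85, E[X²]=37.44.
E[X] = 0.44·0.818182 + 0.31·3.54545 + 0.25·5.85 = 2.92159.
E[X²] = 0.44·2.15702 + 0.31·28.686 + 0.25·37.44 = 19.2017.
Var(X) = E[X²] − (E[X])² = 19.2017 − 8.53569 = 10.666.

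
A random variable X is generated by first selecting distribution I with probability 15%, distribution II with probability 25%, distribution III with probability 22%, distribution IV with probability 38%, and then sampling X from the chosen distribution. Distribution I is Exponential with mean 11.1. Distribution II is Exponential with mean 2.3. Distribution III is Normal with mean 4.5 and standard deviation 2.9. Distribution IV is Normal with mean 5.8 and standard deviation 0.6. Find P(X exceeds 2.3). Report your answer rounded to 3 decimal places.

0.765

Conditional on each component, P(X > 2.3): I: 0.812851; II: 0.367879; III: 0.77596; IV: 1.
By total probability, P(X > 2.3) = 0.15·0.812851 + 0.25·0.367879 + 0.22·0.77596 + 0.38·1 = 0.764609.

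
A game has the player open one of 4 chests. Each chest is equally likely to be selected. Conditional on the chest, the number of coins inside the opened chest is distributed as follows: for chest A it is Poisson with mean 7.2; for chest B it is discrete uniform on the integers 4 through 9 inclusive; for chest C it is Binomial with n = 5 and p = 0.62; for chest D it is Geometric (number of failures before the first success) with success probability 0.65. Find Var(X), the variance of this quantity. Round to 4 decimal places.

10.2394

Per component, A: μ=7.2, E[X²]=59.04; B: μ=6.5, E[X²]=45.1667; C: μ=3.1, E[X²]=10.788; D: μ=0.538462, E[X²]=1.11834.
E[X] = 0.25·7.2 + 0.25·6.5 + 0.25·3.1 + 0.25·0.538462 = 4.33462.
E[X²] = 0.25·59.04 + 0.25·45.1667 + 0.25·10.788 + 0.25·1.11834 = 29.0283.
Var(X) = E[X²] − (E[X])² = 29.0283 − 18.7889 = 10.2394.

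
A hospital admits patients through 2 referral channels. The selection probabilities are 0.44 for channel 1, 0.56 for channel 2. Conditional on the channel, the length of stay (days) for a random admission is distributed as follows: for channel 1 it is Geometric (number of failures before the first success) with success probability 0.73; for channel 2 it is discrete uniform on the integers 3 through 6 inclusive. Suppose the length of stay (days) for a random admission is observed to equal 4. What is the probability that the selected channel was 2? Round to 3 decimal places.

0.988

Likelihoods P(X=4 | ·): 1: 0.00387952; 2: 0.25.
Posterior ∝ prior × likelihood. Numerator for 2: 0.56·0.25 = 0.14.
Normalizing constant: 0.44·0.00387952 + 0.56·0.25 = 0.141707.
P(2 | observation) = 0.14 / 0.141707 = 0.987954.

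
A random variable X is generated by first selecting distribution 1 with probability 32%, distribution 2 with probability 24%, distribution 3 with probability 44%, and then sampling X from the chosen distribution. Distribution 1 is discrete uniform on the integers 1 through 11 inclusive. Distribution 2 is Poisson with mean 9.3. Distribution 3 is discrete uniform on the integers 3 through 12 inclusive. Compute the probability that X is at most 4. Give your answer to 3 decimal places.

Conditional on each component, P(X ≤ 4): 1: 0.363636; 2: 0.0456475; 3: 0.2.
By total probability, P(X ≤ 4) = 0.32·0.363636 + 0.24·0.0456475 + 0.44·0.2 = 0.215319.

0.215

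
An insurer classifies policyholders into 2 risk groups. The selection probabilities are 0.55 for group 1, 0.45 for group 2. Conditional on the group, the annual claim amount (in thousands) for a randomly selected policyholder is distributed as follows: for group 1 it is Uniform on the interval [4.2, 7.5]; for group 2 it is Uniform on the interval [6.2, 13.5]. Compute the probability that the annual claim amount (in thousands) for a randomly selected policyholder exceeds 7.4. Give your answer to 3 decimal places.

Conditional on each group, P(X > 7.4): 1: 0.030303; 2: 0.835616.
By total probability, P(X > 7.4) = 0.55·0.030303 + 0.45·0.835616 = 0.392694.

0.393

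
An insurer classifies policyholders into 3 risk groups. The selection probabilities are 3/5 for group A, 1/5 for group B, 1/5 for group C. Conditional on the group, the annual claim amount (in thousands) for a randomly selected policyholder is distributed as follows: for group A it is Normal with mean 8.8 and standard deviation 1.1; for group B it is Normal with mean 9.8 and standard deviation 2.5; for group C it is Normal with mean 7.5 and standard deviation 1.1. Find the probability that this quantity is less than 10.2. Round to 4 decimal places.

0.8504

Conditional on each group, P(X < 10.2): A: 0.898443; B: 0.563559; C: 0.992947.
By total probability, P(X < 10.2) = 0.6·0.898443 + 0.2·0.563559 + 0.2·0.992947 = 0.850367.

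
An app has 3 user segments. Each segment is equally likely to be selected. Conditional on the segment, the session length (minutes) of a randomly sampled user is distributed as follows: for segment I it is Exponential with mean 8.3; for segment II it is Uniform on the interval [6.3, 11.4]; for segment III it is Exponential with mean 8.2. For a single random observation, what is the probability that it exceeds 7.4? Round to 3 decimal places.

0.533

Conditional on each segment, P(X > 7.4): I: 0.410013; II: 0.784314; III: 0.405579.
By total probability, P(X > 7.4) = 0.333333·0.410013 + 0.333333·0.784314 + 0.333333·0.405579 = 0.533302.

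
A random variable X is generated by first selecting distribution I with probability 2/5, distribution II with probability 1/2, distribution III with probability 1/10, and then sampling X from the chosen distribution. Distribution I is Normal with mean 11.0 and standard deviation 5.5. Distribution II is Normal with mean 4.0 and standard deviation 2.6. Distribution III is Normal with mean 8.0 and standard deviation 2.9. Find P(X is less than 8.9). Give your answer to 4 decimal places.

0.6878

Conditional on each component, P(X < 8.9): I: 0.351298; II: 0.970259; III: 0.621851.
By total probability, P(X < 8.9) = 0.4·0.351298 + 0.5·0.970259 + 0.1·0.621851 = 0.687834.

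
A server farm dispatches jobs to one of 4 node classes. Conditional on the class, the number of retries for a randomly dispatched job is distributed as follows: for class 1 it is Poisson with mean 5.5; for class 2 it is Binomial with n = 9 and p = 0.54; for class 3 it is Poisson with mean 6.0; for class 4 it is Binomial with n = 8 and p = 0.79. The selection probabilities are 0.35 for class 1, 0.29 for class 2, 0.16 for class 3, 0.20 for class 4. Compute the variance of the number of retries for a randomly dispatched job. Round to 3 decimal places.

Per component, 1: μ=5.5, E[X²]=35.75; 2: μ=4.86, E[X²]=25.8552; 3: μ=6, E[X²]=42; 4: μ=6.32, E[X²]=41.2696.
E[X] = 0.35·5.5 + 0.29·4.86 + 0.16·6 + 0.2·6.32 = 5.5584.
E[X²] = 0.35·35.75 + 0.29·25.8552 + 0.16·42 + 0.2·41.2696 = 34.9844.
Var(X) = E[X²] − (E[X])² = 34.9844 − 30.8958 = 4.08862.

4.089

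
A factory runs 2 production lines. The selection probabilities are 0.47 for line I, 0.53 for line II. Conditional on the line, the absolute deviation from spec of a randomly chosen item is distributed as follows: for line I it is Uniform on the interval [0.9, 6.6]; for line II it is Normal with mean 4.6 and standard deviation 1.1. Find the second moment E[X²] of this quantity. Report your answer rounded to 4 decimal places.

For each component E[X²] = Var + (mean)², giving I: 16.77; II: 22.37.
Overall E[X²] = 0.47·16.77 + 0.53·22.37 = 19.738.

19.7380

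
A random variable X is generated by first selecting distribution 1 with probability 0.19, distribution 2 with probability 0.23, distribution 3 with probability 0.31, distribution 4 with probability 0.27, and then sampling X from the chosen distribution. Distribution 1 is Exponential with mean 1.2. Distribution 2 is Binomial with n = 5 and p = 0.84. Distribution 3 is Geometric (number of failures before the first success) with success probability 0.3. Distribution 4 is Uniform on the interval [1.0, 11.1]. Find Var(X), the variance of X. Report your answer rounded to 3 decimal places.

8.427

Per component, 1: μ=1.2, E[X²]=2.88; 2: μ=4.2, E[X²]=18.312; 3: μ=2.33333, E[X²]=13.2222; 4: μ=6.05, E[X²]=45.1033.
E[X] = 0.19·1.2 + 0.23·4.2 + 0.31·2.33333 + 0.27·6.05 = 3.55083.
E[X²] = 0.19·2.88 + 0.23·18.312 + 0.31·13.2222 + 0.27·45.1033 = 21.0357.
Var(X) = E[X²] − (E[X])² = 21.0357 − 12.6084 = 8.42733.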